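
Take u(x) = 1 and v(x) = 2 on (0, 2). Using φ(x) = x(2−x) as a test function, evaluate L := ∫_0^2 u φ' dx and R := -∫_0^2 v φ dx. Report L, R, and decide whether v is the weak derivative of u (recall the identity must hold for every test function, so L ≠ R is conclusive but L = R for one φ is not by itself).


LHS = 0, RHS = -8/3. No, v is not the weak derivative of u.

u(x) = 1, classical derivative u'(x) = 0.
φ(x) = x(2−x), so φ'(x) = 2 - 2*x.
Note φ(0) = φ(2) = 0, so the boundary term u·φ vanishes.
LHS = ∫_0^2 u(x) φ'(x) dx = ∫_0^2 (2 - 2*x) dx. Term by term:
  ∫_0^2 -2*x dx = -4;  ∫_0^2 2 dx = 4.
Sum: -4 + 4 = 0.
So LHS = 0.
∫_0^2 v(x) φ(x) dx = ∫_0^2 (-2*x^2 + 4*x) dx. Term by term:
  ∫_0^2 -2*x^2 dx = -16/3;  ∫_0^2 4*x dx = 8.
Sum: -16/3 + 8 = 8/3.
So RHS = -∫_0^2 v(x) φ(x) dx = -8/3.
LHS − RHS = 8/3 ≠ 0, so the identity fails.
(For a valid weak derivative the identity must hold for EVERY test function, in particular this one. The failure shows v is NOT the weak derivative of u.)
Correct weak derivative would be u'(x) = 0.


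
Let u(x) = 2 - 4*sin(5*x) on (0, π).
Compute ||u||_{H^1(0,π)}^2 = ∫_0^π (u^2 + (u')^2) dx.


||u||_{H^1(0,π)}^2 = -32/5 + 212*π

u'(x) = -20*cos(5*x).
Expand u² and (u')² and integrate term by term on (0, π), using: for integers n ≥ 1, ∫_0^π sin²(nx) dx = ∫_0^π cos²(nx) dx = π/2; for n ≠ n', ∫_0^π sin(nx)sin(n'x) dx = ∫_0^π cos(nx)cos(n'x) dx = 0; and by product-to-sum, ∫_0^π sin(nx)cos(n'x) dx = ½∫_0^π [sin((n+n')x) + sin((n−n')x)] dx, which is 0 when n+n' is even and 2n/(n²−n'²) when n+n' is odd (it need not vanish on (0, π)). For the constant mode: ∫_0^π 1 dx = π, ∫_0^π cos(nx) dx = 0, ∫_0^π sin(nx) dx = (1−(−1)^n)/n.
  u² squared terms: (2)²·∫1 dx = 4·π = 4*π;  (-4)²·∫sin(5x)² dx = 16·π/2 = 8*π.
  u² cross terms: 2·(2)·(-4)·∫1·sin(5x) dx = -16·(2/5) = -32/5.
  So ∫_0^π u² dx = 4*π + 8*π − 32/5 = -32/5 + 12*π.
  (u')² squared terms: (-20)²·∫cos(5x)² dx = 400·π/2 = 200*π.
  So ∫_0^π (u')² dx = 200*π.
||u||_{H^1}^2 = (-32/5 + 12*π) + (200*π) = -32/5 + 212*π.


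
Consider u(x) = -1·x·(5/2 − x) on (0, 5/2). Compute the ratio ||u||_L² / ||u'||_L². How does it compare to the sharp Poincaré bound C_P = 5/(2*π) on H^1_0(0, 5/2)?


||u||_L² / ||u'||_L² = sqrt(10)/4 < C_P = 5/(2*π).

u(x) = -1·x·(5/2 − x), so u'(x) = 2*x - 5/2.
u(x) = -1·x·(5/2 − x) vanishes at x = 0 and x = 5/2, so u ∈ H^1_0(0, 5/2). Differentiate via the product rule and integrate the resulting polynomials term by term.
  ∫_0^5/2 u² dx = ∫_0^5/2 (x^4 - 5*x^3 + 25*x^2/4) dx. Term by term:
    ∫_0^5/2 x^4 dx = 625/32;  ∫_0^5/2 -5*x^3 dx = -3125/64;  ∫_0^5/2 25*x^2/4 dx = 3125/96.
  Sum: 625/32 − 3125/64 + 3125/96 = 625/192.
  ∫_0^5/2 (u')² dx = ∫_0^5/2 (4*x^2 - 10*x + 25/4) dx. Term by term:
    ∫_0^5/2 4*x^2 dx = 125/6;  ∫_0^5/2 -10*x dx = -125/4;  ∫_0^5/2 25/4 dx = 125/8.
  Sum: 125/6 − 125/4 + 125/8 = 125/24.
∫_0^5/2 u² dx = 625/192, so ||u||_L² = 25*sqrt(3)/24.
∫_0^5/2 (u')² dx = 125/24, so ||u'||_L² = 5*sqrt(30)/12.
Ratio ||u||_L² / ||u'||_L² = sqrt(10)/4.
Sharp Poincaré constant on H^1_0(0, 5/2) is C_P = L/π = 5/(2*π), achieved by sin(2*π/5·x).
A polynomial bump cannot attain the sharp Poincaré constant (only the first sine eigenfunction does), so the ratio is strictly less than C_P, consistent with ||u||_L² ≤ C_P ||u'||_L².


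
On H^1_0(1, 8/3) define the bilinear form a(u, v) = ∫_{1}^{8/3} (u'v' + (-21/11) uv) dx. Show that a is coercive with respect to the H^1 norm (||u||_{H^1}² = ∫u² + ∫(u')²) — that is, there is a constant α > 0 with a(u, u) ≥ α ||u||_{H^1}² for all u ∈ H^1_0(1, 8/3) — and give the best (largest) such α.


α = 3*(-175 + 33*π^2)/(11*(25 + 9*π^2))

Coercivity of a(·,·) on H^1_0(1, 8/3) means a(u, u) ≥ α ||u||_{H^1}² for every u ∈ H^1_0.
The interval has length L = 5/3, and Poincaré/coercivity depend only on L. Here a(u, u) = ∫(u')² + (-21/11)·∫u².
Here c = -21/11 < 0 with |c| < (π/L)² = 9*π^2/25, so coercivity still holds. The condition a(u,u) ≥ α||u||_{H^1}² reads (1−α)∫(u')² ≥ (α−c)∫u². Any admissible α is ≤ 1 (rapidly oscillating u have ∫u²/∫(u')² → 0), and α = 1 would force 0 ≥ (1−c)∫u², impossible since c < 1; so 1−α > 0. By the sharp Poincaré inequality on H^1_0 of an interval of length L, ∫(u')² ≥ (π/L)²∫u² with equality for the first sine mode sin(π(x−x₀)/L) (x₀ the left endpoint), so the inequality holds for all u iff (1−α)(π/L)² ≥ α − c, i.e. α ≤ ((π/L)² + c)/((π/L)² + 1) = (1 + c(L/π)²)/(1 + (L/π)²). (Direct route, valid since c ≤ 0: Poincaré gives c∫u² ≥ c(L/π)²∫(u')², so a(u,u) ≥ (1 + c(L/π)²)∫(u')², while ||u||_{H^1}² ≤ (1 + (L/π)²)∫(u')²; dividing yields the same α.) With (π/L)² = 9*π^2/25 and c = -21/11, the largest admissible constant is α = ((π/L)² + c)/((π/L)² + 1).
Simplifying, α = 3*(-175 + 33*π^2)/(11*(25 + 9*π^2)).


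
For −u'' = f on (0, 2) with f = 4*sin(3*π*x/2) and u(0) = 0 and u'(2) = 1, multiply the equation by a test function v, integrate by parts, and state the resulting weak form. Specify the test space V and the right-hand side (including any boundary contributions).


V = {v ∈ H^1(0, 2) : v(0) = 0} (test functions vanish at x = 0 where u is specified); weak form: ∫_0^2 u'v' dx = ∫_0^2 (4*sin(3*π*x/2)) v dx + v(2) for all v ∈ V.

Multiply both sides by a test function v and integrate from 0 to 2:
  ∫_0^2 −u''(x) v(x) dx = ∫_0^2 f(x) v(x) dx.
Integrate the LHS by parts once:
  ∫_0^2 −u'' v dx = −[u'(x) v(x)]_0^2 + ∫_0^2 u'(x) v'(x) dx.
Thus ∫_0^2 u'(x) v'(x) dx = ∫_0^2 f(x) v(x) dx + [u'(x) v(x)]_0^2.
Choose V so that boundary terms are either known or forced to vanish.
Mixed BC: u(0) = 0 (Dirichlet) and u'(2) = 1 (Neumann). Define V = {v ∈ H^1(0, 2) : v(0) = 0}. Then [u' v]_0^2 = u'(2)·v(2) − u'(0)·0 = v(2).
Weak formulation: find u (satisfying any essential BC) such that ∫_0^2 u'(x) v'(x) dx = ∫_0^2 f v dx + v(2) for all v ∈ V (Dirichlet at 0 absorbed into V; Neumann datum at x = 2 contributes the boundary term).
Substituting f(x) = 4*sin(3*π*x/2), the right-hand side is ∫_0^2 (4*sin(3*π*x/2)) v dx + v(2).


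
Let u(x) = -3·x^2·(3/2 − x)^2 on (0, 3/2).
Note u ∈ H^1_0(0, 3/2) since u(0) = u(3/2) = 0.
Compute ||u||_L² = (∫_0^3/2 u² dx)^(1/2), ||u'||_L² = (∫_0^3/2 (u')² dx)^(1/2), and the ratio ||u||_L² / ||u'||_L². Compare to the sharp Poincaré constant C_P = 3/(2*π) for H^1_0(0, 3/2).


||u||_L² / ||u'||_L² = sqrt(3)/4 < C_P = 3/(2*π).

u(x) = -3·x^2·(3/2 − x)^2, so u'(x) = 3*x*(-8*x^2 + 18*x - 9)/2.
u(x) = -3·x^2·(3/2 − x)^2 vanishes at x = 0 and x = 3/2, so u ∈ H^1_0(0, 3/2). Differentiate via the product rule and integrate the resulting polynomials term by term.
  ∫_0^3/2 u² dx = ∫_0^3/2 (9*x^8 - 54*x^7 + 243*x^6/2 - 243*x^5/2 + 729*x^4/16) dx. Term by term:
    ∫_0^3/2 9*x^8 dx = 19683/512;  ∫_0^3/2 -54*x^7 dx = -177147/1024;  ∫_0^3/2 243*x^6/2 dx = 531441/1792;
    ∫_0^3/2 -243*x^5/2 dx = -59049/256;  ∫_0^3/2 729*x^4/16 dx = 177147/2560.
  Sum: 19683/512 − 177147/1024 + 531441/1792 − 59049/256 + 177147/2560 = 19683/35840.
  ∫_0^3/2 (u')² dx = ∫_0^3/2 (144*x^6 - 648*x^5 + 1053*x^4 - 729*x^3 + 729*x^2/4) dx. Term by term:
    ∫_0^3/2 144*x^6 dx = 19683/56;  ∫_0^3/2 -648*x^5 dx = -19683/16;  ∫_0^3/2 1053*x^4 dx = 255879/160;
    ∫_0^3/2 -729*x^3 dx = -59049/64;  ∫_0^3/2 729*x^2/4 dx = 6561/32.
  Sum: 19683/56 − 19683/16 + 255879/160 − 59049/64 + 6561/32 = 6561/2240.
∫_0^3/2 u² dx = 19683/35840, so ||u||_L² = 81*sqrt(105)/1120.
∫_0^3/2 (u')² dx = 6561/2240, so ||u'||_L² = 81*sqrt(35)/280.
Ratio ||u||_L² / ||u'||_L² = sqrt(3)/4.
Sharp Poincaré constant on H^1_0(0, 3/2) is C_P = L/π = 3/(2*π), achieved by sin(2*π/3·x).
A polynomial bump cannot attain the sharp Poincaré constant (only the first sine eigenfunction does), so the ratio is strictly less than C_P, consistent with ||u||_L² ≤ C_P ||u'||_L².


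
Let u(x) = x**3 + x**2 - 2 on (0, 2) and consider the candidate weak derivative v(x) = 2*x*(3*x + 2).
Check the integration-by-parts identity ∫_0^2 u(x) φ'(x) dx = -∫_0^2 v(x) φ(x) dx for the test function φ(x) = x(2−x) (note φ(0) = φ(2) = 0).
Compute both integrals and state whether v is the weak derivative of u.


LHS = -112/15, RHS = -224/15. No, v is not the weak derivative of u.

u(x) = x**3 + x**2 - 2, classical derivative u'(x) = 3*x**2 + 2*x.
φ(x) = x(2−x), so φ'(x) = 2 - 2*x.
Note φ(0) = φ(2) = 0, so the boundary term u·φ vanishes.
LHS = ∫_0^2 u(x) φ'(x) dx = ∫_0^2 (-2*x^4 + 2*x^2 + 4*x - 4) dx. Term by term:
  ∫_0^2 -2*x^4 dx = -64/5;  ∫_0^2 2*x^2 dx = 16/3;  ∫_0^2 4*x dx = 8;
  ∫_0^2 -4 dx = -8.
Sum: -64/5 + 16/3 + 8 − 8 = -112/15.
So LHS = -112/15.
∫_0^2 v(x) φ(x) dx = ∫_0^2 (-6*x^4 + 8*x^3 + 8*x^2) dx. Term by term:
  ∫_0^2 -6*x^4 dx = -192/5;  ∫_0^2 8*x^3 dx = 32;  ∫_0^2 8*x^2 dx = 64/3.
Sum: -192/5 + 32 + 64/3 = 224/15.
So RHS = -∫_0^2 v(x) φ(x) dx = -224/15.
LHS − RHS = 112/15 ≠ 0, so the identity fails.
(For a valid weak derivative the identity must hold for EVERY test function, in particular this one. The failure shows v is NOT the weak derivative of u.)
Correct weak derivative would be u'(x) = 3*x**2 + 2*x.


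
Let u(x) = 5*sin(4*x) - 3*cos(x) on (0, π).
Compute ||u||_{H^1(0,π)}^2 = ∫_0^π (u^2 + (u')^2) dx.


||u||_{H^1(0,π)}^2 = -32 + 443*π/2

u'(x) = 3*sin(x) + 20*cos(4*x).
Expand u² and (u')² and integrate term by term on (0, π), using: for integers n ≥ 1, ∫_0^π sin²(nx) dx = ∫_0^π cos²(nx) dx = π/2; for n ≠ n', ∫_0^π sin(nx)sin(n'x) dx = ∫_0^π cos(nx)cos(n'x) dx = 0; and by product-to-sum, ∫_0^π sin(nx)cos(n'x) dx = ½∫_0^π [sin((n+n')x) + sin((n−n')x)] dx, which is 0 when n+n' is even and 2n/(n²−n'²) when n+n' is odd (it need not vanish on (0, π)).
  u² squared terms: (-3)²·∫cos(x)² dx = 9·π/2 = 9*π/2;  (5)²·∫sin(4x)² dx = 25·π/2 = 25*π/2.
  u² cross terms: 2·(-3)·(5)·∫cos(x)·sin(4x) dx = -30·(8/15) = -16.
  So ∫_0^π u² dx = 9*π/2 + 25*π/2 − 16 = -16 + 17*π.
  (u')² squared terms: (3)²·∫sin(x)² dx = 9·π/2 = 9*π/2;  (20)²·∫cos(4x)² dx = 400·π/2 = 200*π.
  (u')² cross terms: 2·(3)·(20)·∫sin(x)·cos(4x) dx = 120·(-2/15) = -16.
  So ∫_0^π (u')² dx = 9*π/2 + 200*π − 16 = -16 + 409*π/2.
||u||_{H^1}^2 = (-16 + 17*π) + (-16 + 409*π/2) = -32 + 443*π/2.


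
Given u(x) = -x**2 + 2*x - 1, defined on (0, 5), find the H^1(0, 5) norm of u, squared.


||u||_{H^1}^2 = 875/3

The H^1 norm (squared) on an interval (0, L) is
  ||u||_{H^1}^2 = ∫_0^L u(x)^2 dx + ∫_0^L u'(x)^2 dx.
Compute u'(x) = 2 - 2*x.
Then u(x)^2 = x**4 - 4*x**3 + 6*x**2 - 4*x + 1 and u'(x)^2 = 4*x**2 - 8*x + 4.
Integrate each monomial from 0 to 5 using ∫_0^5 c·x^n dx = c·5^(n+1)/(n+1):
  ∫_0^5 u(x)^2 dx = ∫_0^5 (x^4 - 4*x^3 + 6*x^2 - 4*x + 1) dx. Term by term:
    ∫_0^5 x^4 dx = 625;  ∫_0^5 -4*x^3 dx = -625;  ∫_0^5 6*x^2 dx = 250;
    ∫_0^5 -4*x dx = -50;  ∫_0^5 1 dx = 5.
  Sum: 625 − 625 + 250 − 50 + 5 = 205.
  ∫_0^5 u'(x)^2 dx = ∫_0^5 (4*x^2 - 8*x + 4) dx. Term by term:
    ∫_0^5 4*x^2 dx = 500/3;  ∫_0^5 -8*x dx = -100;  ∫_0^5 4 dx = 20.
  Sum: 500/3 − 100 + 20 = 260/3.
Adding: ||u||_{H^1}^2 = 205 + 260/3 = 875/3.


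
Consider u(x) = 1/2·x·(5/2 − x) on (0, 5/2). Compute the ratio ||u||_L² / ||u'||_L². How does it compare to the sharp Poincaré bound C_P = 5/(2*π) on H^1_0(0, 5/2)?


||u||_L² / ||u'||_L² = sqrt(10)/4 < C_P = 5/(2*π).

u(x) = 1/2·x·(5/2 − x), so u'(x) = 5/4 - x.
u(x) = 1/2·x·(5/2 − x) vanishes at x = 0 and x = 5/2, so u ∈ H^1_0(0, 5/2). Differentiate via the product rule and integrate the resulting polynomials term by term.
  ∫_0^5/2 u² dx = ∫_0^5/2 (x^4/4 - 5*x^3/4 + 25*x^2/16) dx. Term by term:
    ∫_0^5/2 x^4/4 dx = 625/128;  ∫_0^5/2 -5*x^3/4 dx = -3125/256;  ∫_0^5/2 25*x^2/16 dx = 3125/384.
  Sum: 625/128 − 3125/256 + 3125/384 = 625/768.
  ∫_0^5/2 (u')² dx = ∫_0^5/2 (x^2 - 5*x/2 + 25/16) dx. Term by term:
    ∫_0^5/2 x^2 dx = 125/24;  ∫_0^5/2 -5*x/2 dx = -125/16;  ∫_0^5/2 25/16 dx = 125/32.
  Sum: 125/24 − 125/16 + 125/32 = 125/96.
∫_0^5/2 u² dx = 625/768, so ||u||_L² = 25*sqrt(3)/48.
∫_0^5/2 (u')² dx = 125/96, so ||u'||_L² = 5*sqrt(30)/24.
Ratio ||u||_L² / ||u'||_L² = sqrt(10)/4.
Sharp Poincaré constant on H^1_0(0, 5/2) is C_P = L/π = 5/(2*π), achieved by sin(2*π/5·x).
A polynomial bump cannot attain the sharp Poincaré constant (only the first sine eigenfunction does), so the ratio is strictly less than C_P, consistent with ||u||_L² ≤ C_P ||u'||_L².


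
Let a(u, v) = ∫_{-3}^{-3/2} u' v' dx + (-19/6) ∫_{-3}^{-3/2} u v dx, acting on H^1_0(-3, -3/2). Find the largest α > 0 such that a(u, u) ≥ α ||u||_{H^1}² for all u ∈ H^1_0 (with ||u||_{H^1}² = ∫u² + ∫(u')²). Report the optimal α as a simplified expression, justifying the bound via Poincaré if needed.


α = (-57 + 8*π^2)/(2*(9 + 4*π^2))

Coercivity of a(·,·) on H^1_0(-3, -3/2) means a(u, u) ≥ α ||u||_{H^1}² for every u ∈ H^1_0.
The interval has length L = 3/2, and Poincaré/coercivity depend only on L. Here a(u, u) = ∫(u')² + (-19/6)·∫u².
Here c = -19/6 < 0 with |c| < (π/L)² = 4*π^2/9, so coercivity still holds. The condition a(u,u) ≥ α||u||_{H^1}² reads (1−α)∫(u')² ≥ (α−c)∫u². Any admissible α is ≤ 1 (rapidly oscillating u have ∫u²/∫(u')² → 0), and α = 1 would force 0 ≥ (1−c)∫u², impossible since c < 1; so 1−α > 0. By the sharp Poincaré inequality on H^1_0 of an interval of length L, ∫(u')² ≥ (π/L)²∫u² with equality for the first sine mode sin(π(x−x₀)/L) (x₀ the left endpoint), so the inequality holds for all u iff (1−α)(π/L)² ≥ α − c, i.e. α ≤ ((π/L)² + c)/((π/L)² + 1) = (1 + c(L/π)²)/(1 + (L/π)²). (Direct route, valid since c ≤ 0: Poincaré gives c∫u² ≥ c(L/π)²∫(u')², so a(u,u) ≥ (1 + c(L/π)²)∫(u')², while ||u||_{H^1}² ≤ (1 + (L/π)²)∫(u')²; dividing yields the same α.) With (π/L)² = 4*π^2/9 and c = -19/6, the largest admissible constant is α = ((π/L)² + c)/((π/L)² + 1).
Simplifying, α = (-57 + 8*π^2)/(2*(9 + 4*π^2)).


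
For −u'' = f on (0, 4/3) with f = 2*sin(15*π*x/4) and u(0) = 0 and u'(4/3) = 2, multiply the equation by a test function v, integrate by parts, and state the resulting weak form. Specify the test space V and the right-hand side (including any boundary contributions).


V = {v ∈ H^1(0, 4/3) : v(0) = 0} (test functions vanish at x = 0 where u is specified); weak form: ∫_0^4/3 u'v' dx = ∫_0^4/3 (2*sin(15*π*x/4)) v dx + 2·v(4/3) for all v ∈ V.

Multiply both sides by a test function v and integrate from 0 to 4/3:
  ∫_0^4/3 −u''(x) v(x) dx = ∫_0^4/3 f(x) v(x) dx.
Integrate the LHS by parts once:
  ∫_0^4/3 −u'' v dx = −[u'(x) v(x)]_0^4/3 + ∫_0^4/3 u'(x) v'(x) dx.
Thus ∫_0^4/3 u'(x) v'(x) dx = ∫_0^4/3 f(x) v(x) dx + [u'(x) v(x)]_0^4/3.
Choose V so that boundary terms are either known or forced to vanish.
Mixed BC: u(0) = 0 (Dirichlet) and u'(4/3) = 2 (Neumann). Define V = {v ∈ H^1(0, 4/3) : v(0) = 0}. Then [u' v]_0^4/3 = u'(4/3)·v(4/3) − u'(0)·0 = 2·v(4/3).
Weak formulation: find u (satisfying any essential BC) such that ∫_0^4/3 u'(x) v'(x) dx = ∫_0^4/3 f v dx + 2·v(4/3) for all v ∈ V (Dirichlet at 0 absorbed into V; Neumann datum at x = 4/3 contributes the boundary term).
Substituting f(x) = 2*sin(15*π*x/4), the right-hand side is ∫_0^4/3 (2*sin(15*π*x/4)) v dx + 2·v(4/3).


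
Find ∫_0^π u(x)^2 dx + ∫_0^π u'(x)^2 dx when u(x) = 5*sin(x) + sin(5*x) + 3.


||u||_{H^1(0,π)}^2 = 312/5 + 47*π

u'(x) = 5*cos(x) + 5*cos(5*x).
Expand u² and (u')² and integrate term by term on (0, π), using: for integers n ≥ 1, ∫_0^π sin²(nx) dx = ∫_0^π cos²(nx) dx = π/2; for n ≠ n', ∫_0^π sin(nx)sin(n'x) dx = ∫_0^π cos(nx)cos(n'x) dx = 0; and by product-to-sum, ∫_0^π sin(nx)cos(n'x) dx = ½∫_0^π [sin((n+n')x) + sin((n−n')x)] dx, which is 0 when n+n' is even and 2n/(n²−n'²) when n+n' is odd (it need not vanish on (0, π)). For the constant mode: ∫_0^π 1 dx = π, ∫_0^π cos(nx) dx = 0, ∫_0^π sin(nx) dx = (1−(−1)^n)/n.
  u² squared terms: (3)²·∫1 dx = 9·π = 9*π;  (5)²·∫sin(x)² dx = 25·π/2 = 25*π/2;  (1)²·∫sin(5x)² dx = 1·π/2 = π/2.
  u² cross terms: 2·(3)·(5)·∫1·sin(x) dx = 30·(2) = 60;  2·(3)·(1)·∫1·sin(5x) dx = 6·(2/5) = 12/5;  2·(5)·(1)·∫sin(x)·sin(5x) dx = 10·(0) = 0.
  So ∫_0^π u² dx = 9*π + 25*π/2 + π/2 + 60 + 12/5 + 0 = 312/5 + 22*π.
  (u')² squared terms: (5)²·∫cos(x)² dx = 25·π/2 = 25*π/2;  (5)²·∫cos(5x)² dx = 25·π/2 = 25*π/2.
  (u')² cross terms: 2·(5)·(5)·∫cos(x)·cos(5x) dx = 50·(0) = 0.
  So ∫_0^π (u')² dx = 25*π/2 + 25*π/2 + 0 = 25*π.
||u||_{H^1}^2 = (312/5 + 22*π) + (25*π) = 312/5 + 47*π.


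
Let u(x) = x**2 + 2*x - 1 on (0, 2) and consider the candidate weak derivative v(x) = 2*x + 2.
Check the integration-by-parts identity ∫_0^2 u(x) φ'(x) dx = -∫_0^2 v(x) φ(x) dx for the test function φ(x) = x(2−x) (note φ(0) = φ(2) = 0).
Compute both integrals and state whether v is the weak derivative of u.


LHS = -16/3, RHS = -16/3. Yes, v = u' weakly.

u(x) = x**2 + 2*x - 1, classical derivative u'(x) = 2*x + 2.
φ(x) = x(2−x), so φ'(x) = 2 - 2*x.
Note φ(0) = φ(2) = 0, so the boundary term u·φ vanishes.
LHS = ∫_0^2 u(x) φ'(x) dx = ∫_0^2 (-2*x^3 - 2*x^2 + 6*x - 2) dx. Term by term:
  ∫_0^2 -2*x^3 dx = -8;  ∫_0^2 -2*x^2 dx = -16/3;  ∫_0^2 6*x dx = 12;
  ∫_0^2 -2 dx = -4.
Sum: -8 − 16/3 + 12 − 4 = -16/3.
So LHS = -16/3.
∫_0^2 v(x) φ(x) dx = ∫_0^2 (-2*x^3 + 2*x^2 + 4*x) dx. Term by term:
  ∫_0^2 -2*x^3 dx = -8;  ∫_0^2 2*x^2 dx = 16/3;  ∫_0^2 4*x dx = 8.
Sum: -8 + 16/3 + 8 = 16/3.
So RHS = -∫_0^2 v(x) φ(x) dx = -16/3.
LHS = RHS, so the identity holds for this test φ.
Moreover u is smooth here and v(x) = u'(x) = 2*x + 2 pointwise, so the identity holds for every test function. Hence v is the weak derivative of u.


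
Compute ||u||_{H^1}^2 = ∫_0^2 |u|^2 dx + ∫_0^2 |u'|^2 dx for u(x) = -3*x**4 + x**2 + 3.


||u||_{H^1}^2 = 55946/21

The H^1 norm (squared) on an interval (0, L) is
  ||u||_{H^1}^2 = ∫_0^L u(x)^2 dx + ∫_0^L u'(x)^2 dx.
Compute u'(x) = -12*x**3 + 2*x.
Then u(x)^2 = 9*x**8 - 6*x**6 - 17*x**4 + 6*x**2 + 9 and u'(x)^2 = 144*x**6 - 48*x**4 + 4*x**2.
Integrate each monomial from 0 to 2 using ∫_0^2 c·x^n dx = c·2^(n+1)/(n+1):
  ∫_0^2 u(x)^2 dx = ∫_0^2 (9*x^8 - 6*x^6 - 17*x^4 + 6*x^2 + 9) dx. Term by term:
    ∫_0^2 9*x^8 dx = 512;  ∫_0^2 -6*x^6 dx = -768/7;  ∫_0^2 -17*x^4 dx = -544/5;
    ∫_0^2 6*x^2 dx = 16;  ∫_0^2 9 dx = 18.
  Sum: 512 − 768/7 − 544/5 + 16 + 18 = 11462/35.
  ∫_0^2 u'(x)^2 dx = ∫_0^2 (144*x^6 - 48*x^4 + 4*x^2) dx. Term by term:
    ∫_0^2 144*x^6 dx = 18432/7;  ∫_0^2 -48*x^4 dx = -1536/5;  ∫_0^2 4*x^2 dx = 32/3.
  Sum: 18432/7 − 1536/5 + 32/3 = 245344/105.
Adding: ||u||_{H^1}^2 = 11462/35 + 245344/105 = 55946/21.


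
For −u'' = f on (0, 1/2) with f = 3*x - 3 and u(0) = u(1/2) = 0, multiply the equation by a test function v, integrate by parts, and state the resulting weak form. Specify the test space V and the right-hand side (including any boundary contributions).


V = H^1_0(0, 1/2) (so v(0) = v(1/2) = 0); weak form: ∫_0^1/2 u'v' dx = ∫_0^1/2 (3*x - 3) v dx for all v ∈ V.

Multiply both sides by a test function v and integrate from 0 to 1/2:
  ∫_0^1/2 −u''(x) v(x) dx = ∫_0^1/2 f(x) v(x) dx.
Integrate the LHS by parts once:
  ∫_0^1/2 −u'' v dx = −[u'(x) v(x)]_0^1/2 + ∫_0^1/2 u'(x) v'(x) dx.
Thus ∫_0^1/2 u'(x) v'(x) dx = ∫_0^1/2 f(x) v(x) dx + [u'(x) v(x)]_0^1/2.
Choose V so that boundary terms are either known or forced to vanish.
u is Dirichlet: u(0) = u(1/2) = 0. Let V = H^1_0(0, 1/2); then v(0) = v(1/2) = 0, and [u' v]_0^1/2 = 0.
Weak formulation: find u (satisfying any essential BC) such that ∫_0^1/2 u'(x) v'(x) dx = ∫_0^1/2 f v dx for all v ∈ V.
Substituting f(x) = 3*x - 3, the right-hand side is ∫_0^1/2 (3*x - 3) v dx.


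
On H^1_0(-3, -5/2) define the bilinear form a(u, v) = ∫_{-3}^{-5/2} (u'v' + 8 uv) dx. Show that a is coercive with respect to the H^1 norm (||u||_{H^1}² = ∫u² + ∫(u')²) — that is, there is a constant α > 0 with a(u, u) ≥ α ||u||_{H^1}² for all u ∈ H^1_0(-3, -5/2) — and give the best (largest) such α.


α = 1

Coercivity of a(·,·) on H^1_0(-3, -5/2) means a(u, u) ≥ α ||u||_{H^1}² for every u ∈ H^1_0.
The interval has length L = 1/2, and Poincaré/coercivity depend only on L. Here a(u, u) = ∫(u')² + (8)·∫u².
Here c = 8 ≥ 1, so a(u,u) = ∫(u')² + c∫u² ≥ ∫(u')² + ∫u² = ||u||_{H^1}², i.e. α = 1 works. No larger α is possible: a(u,u) ≥ α||u||_{H^1}² means (1−α)∫(u')² ≥ (α−c)∫u², and for the modes u_n = sin(nπ(x−x₀)/L) (x₀ the left endpoint) one has ∫u_n²/∫(u_n')² = (L/(nπ))² → 0, so a(u_n,u_n)/||u_n||_{H^1}² → 1. Hence the optimal constant is α = 1.
Therefore α = 1.


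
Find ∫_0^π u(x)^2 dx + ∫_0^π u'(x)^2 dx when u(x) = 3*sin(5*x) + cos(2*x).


||u||_{H^1(0,π)}^2 = 100/7 + 239*π/2

u'(x) = -2*sin(2*x) + 15*cos(5*x).
Expand u² and (u')² and integrate term by term on (0, π), using: for integers n ≥ 1, ∫_0^π sin²(nx) dx = ∫_0^π cos²(nx) dx = π/2; for n ≠ n', ∫_0^π sin(nx)sin(n'x) dx = ∫_0^π cos(nx)cos(n'x) dx = 0; and by product-to-sum, ∫_0^π sin(nx)cos(n'x) dx = ½∫_0^π [sin((n+n')x) + sin((n−n')x)] dx, which is 0 when n+n' is even and 2n/(n²−n'²) when n+n' is odd (it need not vanish on (0, π)).
  u² squared terms: (3)²·∫sin(5x)² dx = 9·π/2 = 9*π/2;  (1)²·∫cos(2x)² dx = 1·π/2 = π/2.
  u² cross terms: 2·(3)·(1)·∫sin(5x)·cos(2x) dx = 6·(10/21) = 20/7.
  So ∫_0^π u² dx = 9*π/2 + π/2 + 20/7 = 20/7 + 5*π.
  (u')² squared terms: (-2)²·∫sin(2x)² dx = 4·π/2 = 2*π;  (15)²·∫cos(5x)² dx = 225·π/2 = 225*π/2.
  (u')² cross terms: 2·(-2)·(15)·∫sin(2x)·cos(5x) dx = -60·(-4/21) = 80/7.
  So ∫_0^π (u')² dx = 2*π + 225*π/2 + 80/7 = 80/7 + 229*π/2.
||u||_{H^1}^2 = (20/7 + 5*π) + (80/7 + 229*π/2) = 100/7 + 239*π/2.


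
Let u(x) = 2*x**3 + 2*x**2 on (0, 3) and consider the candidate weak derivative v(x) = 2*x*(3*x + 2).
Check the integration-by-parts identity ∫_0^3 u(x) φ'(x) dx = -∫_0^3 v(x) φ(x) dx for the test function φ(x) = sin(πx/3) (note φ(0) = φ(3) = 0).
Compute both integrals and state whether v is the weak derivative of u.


LHS = -198/π + 648/π^3, RHS = -198/π + 648/π^3. Yes, v = u' weakly.

u(x) = 2*x**3 + 2*x**2, classical derivative u'(x) = 6*x**2 + 4*x.
φ(x) = sin(πx/3), so φ'(x) = π*cos(π*x/3)/3.
Note φ(0) = φ(3) = 0, so the boundary term u·φ vanishes.
LHS = ∫_0^3 u(x) φ'(x) dx = ∫_0^3 (2*π*x^3*cos(π*x/3)/3 + 2*π*x^2*cos(π*x/3)/3) dx. Term by term:
  ∫_0^3 2*π*x^2*cos(π*x/3)/3 dx = -36/π;  ∫_0^3 2*π*x^3*cos(π*x/3)/3 dx = -162/π + 648/π^3.
Sum: -36/π + -162/π + 648/π^3 = -198/π + 648/π^3.
So LHS = -198/π + 648/π^3.
∫_0^3 v(x) φ(x) dx = ∫_0^3 (6*x^2*sin(π*x/3) + 4*x*sin(π*x/3)) dx. Term by term:
  ∫_0^3 4*x*sin(π*x/3) dx = 36/π;  ∫_0^3 6*x^2*sin(π*x/3) dx = -648/π^3 + 162/π.
Sum: 36/π + -648/π^3 + 162/π = -648/π^3 + 198/π.
So RHS = -∫_0^3 v(x) φ(x) dx = -198/π + 648/π^3.
LHS = RHS, so the identity holds for this test φ.
Moreover u is smooth here and v(x) = u'(x) = 6*x**2 + 4*x pointwise, so the identity holds for every test function. Hence v is the weak derivative of u.


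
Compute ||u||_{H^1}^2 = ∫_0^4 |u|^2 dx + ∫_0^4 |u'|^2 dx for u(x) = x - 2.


||u||_{H^1}^2 = 28/3

The H^1 norm (squared) on an interval (0, L) is
  ||u||_{H^1}^2 = ∫_0^L u(x)^2 dx + ∫_0^L u'(x)^2 dx.
Compute u'(x) = 1.
Then u(x)^2 = x**2 - 4*x + 4 and u'(x)^2 = 1.
Integrate each monomial from 0 to 4 using ∫_0^4 c·x^n dx = c·4^(n+1)/(n+1):
  ∫_0^4 u(x)^2 dx = ∫_0^4 (x^2 - 4*x + 4) dx. Term by term:
    ∫_0^4 x^2 dx = 64/3;  ∫_0^4 -4*x dx = -32;  ∫_0^4 4 dx = 16.
  Sum: 64/3 − 32 + 16 = 16/3.
  ∫_0^4 u'(x)^2 dx = ∫_0^4 (1) dx. Term by term:
    ∫_0^4 1 dx = 4.
Adding: ||u||_{H^1}^2 = 16/3 + 4 = 28/3.


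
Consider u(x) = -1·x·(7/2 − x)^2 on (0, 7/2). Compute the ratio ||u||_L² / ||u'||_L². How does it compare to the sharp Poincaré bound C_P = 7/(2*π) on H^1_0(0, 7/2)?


||u||_L² / ||u'||_L² = sqrt(14)/4 < C_P = 7/(2*π).

u(x) = -1·x·(7/2 − x)^2, so u'(x) = (7 - 6*x)*(2*x - 7)/4.
u(x) = -1·x·(7/2 − x)^2 vanishes at x = 0 and x = 7/2, so u ∈ H^1_0(0, 7/2). Differentiate via the product rule and integrate the resulting polynomials term by term.
  ∫_0^7/2 u² dx = ∫_0^7/2 (x^6 - 14*x^5 + 147*x^4/2 - 343*x^3/2 + 2401*x^2/16) dx. Term by term:
    ∫_0^7/2 x^6 dx = 117649/128;  ∫_0^7/2 -14*x^5 dx = -823543/192;  ∫_0^7/2 147*x^4/2 dx = 2470629/320;
    ∫_0^7/2 -343*x^3/2 dx = -823543/128;  ∫_0^7/2 2401*x^2/16 dx = 823543/384.
  Sum: 117649/128 − 823543/192 + 2470629/320 − 823543/128 + 823543/384 = 117649/1920.
  ∫_0^7/2 (u')² dx = ∫_0^7/2 (9*x^4 - 84*x^3 + 539*x^2/2 - 343*x + 2401/16) dx. Term by term:
    ∫_0^7/2 9*x^4 dx = 151263/160;  ∫_0^7/2 -84*x^3 dx = -50421/16;  ∫_0^7/2 539*x^2/2 dx = 184877/48;
    ∫_0^7/2 -343*x dx = -16807/8;  ∫_0^7/2 2401/16 dx = 16807/32.
  Sum: 151263/160 − 50421/16 + 184877/48 − 16807/8 + 16807/32 = 16807/240.
∫_0^7/2 u² dx = 117649/1920, so ||u||_L² = 343*sqrt(30)/240.
∫_0^7/2 (u')² dx = 16807/240, so ||u'||_L² = 49*sqrt(105)/60.
Ratio ||u||_L² / ||u'||_L² = sqrt(14)/4.
Sharp Poincaré constant on H^1_0(0, 7/2) is C_P = L/π = 7/(2*π), achieved by sin(2*π/7·x).
A polynomial bump cannot attain the sharp Poincaré constant (only the first sine eigenfunction does), so the ratio is strictly less than C_P, consistent with ||u||_L² ≤ C_P ||u'||_L².


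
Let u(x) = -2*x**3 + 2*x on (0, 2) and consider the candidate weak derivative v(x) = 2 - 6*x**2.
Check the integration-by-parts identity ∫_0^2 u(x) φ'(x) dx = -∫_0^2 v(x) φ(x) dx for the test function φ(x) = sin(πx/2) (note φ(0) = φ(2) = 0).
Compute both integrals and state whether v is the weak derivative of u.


LHS = -192/π^3 + 40/π, RHS = -192/π^3 + 40/π. Yes, v = u' weakly.

u(x) = -2*x**3 + 2*x, classical derivative u'(x) = 2 - 6*x**2.
φ(x) = sin(πx/2), so φ'(x) = π*cos(π*x/2)/2.
Note φ(0) = φ(2) = 0, so the boundary term u·φ vanishes.
LHS = ∫_0^2 u(x) φ'(x) dx = ∫_0^2 (-π*x^3*cos(π*x/2) + π*x*cos(π*x/2)) dx. Term by term:
  ∫_0^2 π*x*cos(π*x/2) dx = -8/π;  ∫_0^2 -π*x^3*cos(π*x/2) dx = -192/π^3 + 48/π.
Sum: -8/π + -192/π^3 + 48/π = -192/π^3 + 40/π.
So LHS = -192/π^3 + 40/π.
∫_0^2 v(x) φ(x) dx = ∫_0^2 (-6*x^2*sin(π*x/2) + 2*sin(π*x/2)) dx. Term by term:
  ∫_0^2 2*sin(π*x/2) dx = 8/π;  ∫_0^2 -6*x^2*sin(π*x/2) dx = -48/π + 192/π^3.
Sum: 8/π + -48/π + 192/π^3 = -40/π + 192/π^3.
So RHS = -∫_0^2 v(x) φ(x) dx = -192/π^3 + 40/π.
LHS = RHS, so the identity holds for this test φ.
Moreover u is smooth here and v(x) = u'(x) = 2 - 6*x**2 pointwise, so the identity holds for every test function. Hence v is the weak derivative of u.


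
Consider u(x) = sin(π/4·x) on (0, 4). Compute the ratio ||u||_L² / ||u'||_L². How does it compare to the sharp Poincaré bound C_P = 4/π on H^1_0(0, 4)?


||u||_L² / ||u'||_L² = 4/π = C_P.

u(x) = sin(π/4·x), so u'(x) = π*cos(π*x/4)/4.
Writing u(x) = A·sin(kπx/L) with A = 1 and k = 1, use ∫_0^L sin²(kπx/L) dx = L/2 and ∫_0^L cos²(kπx/L) dx = L/2.
u² = 1·sin²(π/4·x) and (u')² = π^2/16·cos²(π/4·x), and each of sin², cos² integrates to L/2 = 2 over (0, 4).
∫_0^4 u² dx = 2, so ||u||_L² = sqrt(2).
∫_0^4 (u')² dx = π^2/8, so ||u'||_L² = sqrt(2)*π/4.
Ratio ||u||_L² / ||u'||_L² = 4/π.
Sharp Poincaré constant on H^1_0(0, 4) is C_P = L/π = 4/π, achieved by sin(π/4·x).
This is the k = 1 eigenfunction (up to amplitude), so the ratio equals the sharp Poincaré constant exactly.


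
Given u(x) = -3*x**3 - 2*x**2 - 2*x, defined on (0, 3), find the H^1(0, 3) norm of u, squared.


||u||_{H^1}^2 = 391722/35

The H^1 norm (squared) on an interval (0, L) is
  ||u||_{H^1}^2 = ∫_0^L u(x)^2 dx + ∫_0^L u'(x)^2 dx.
Compute u'(x) = -9*x**2 - 4*x - 2.
Then u(x)^2 = 9*x**6 + 12*x**5 + 16*x**4 + 8*x**3 + 4*x**2 and u'(x)^2 = 81*x**4 + 72*x**3 + 52*x**2 + 16*x + 4.
Integrate each monomial from 0 to 3 using ∫_0^3 c·x^n dx = c·3^(n+1)/(n+1):
  ∫_0^3 u(x)^2 dx = ∫_0^3 (9*x^6 + 12*x^5 + 16*x^4 + 8*x^3 + 4*x^2) dx. Term by term:
    ∫_0^3 9*x^6 dx = 19683/7;  ∫_0^3 12*x^5 dx = 1458;  ∫_0^3 16*x^4 dx = 3888/5;
    ∫_0^3 8*x^3 dx = 162;  ∫_0^3 4*x^2 dx = 36.
  Sum: 19683/7 + 1458 + 3888/5 + 162 + 36 = 183591/35.
  ∫_0^3 u'(x)^2 dx = ∫_0^3 (81*x^4 + 72*x^3 + 52*x^2 + 16*x + 4) dx. Term by term:
    ∫_0^3 81*x^4 dx = 19683/5;  ∫_0^3 72*x^3 dx = 1458;  ∫_0^3 52*x^2 dx = 468;
    ∫_0^3 16*x dx = 72;  ∫_0^3 4 dx = 12.
  Sum: 19683/5 + 1458 + 468 + 72 + 12 = 29733/5.
Adding: ||u||_{H^1}^2 = 183591/35 + 29733/5 = 391722/35.


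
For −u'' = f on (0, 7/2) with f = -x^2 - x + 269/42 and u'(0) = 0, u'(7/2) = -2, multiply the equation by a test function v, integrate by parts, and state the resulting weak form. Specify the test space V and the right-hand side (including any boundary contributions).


V = H^1(0, 7/2) (v unrestricted at boundary; u is determined up to an additive constant); weak form: ∫_0^7/2 u'v' dx = ∫_0^7/2 (-x^2 - x + 269/42) v dx − 2·v(7/2) for all v ∈ V.

Multiply both sides by a test function v and integrate from 0 to 7/2:
  ∫_0^7/2 −u''(x) v(x) dx = ∫_0^7/2 f(x) v(x) dx.
Integrate the LHS by parts once:
  ∫_0^7/2 −u'' v dx = −[u'(x) v(x)]_0^7/2 + ∫_0^7/2 u'(x) v'(x) dx.
Thus ∫_0^7/2 u'(x) v'(x) dx = ∫_0^7/2 f(x) v(x) dx + [u'(x) v(x)]_0^7/2.
Choose V so that boundary terms are either known or forced to vanish.
u has inhomogeneous Neumann u'(0) = 0, u'(7/2) = -2. [u' v]_0^7/2 = (-2)·v(7/2) − (0)·v(0) = − 2·v(7/2). Take V = H^1(0, 7/2); boundary term becomes part of RHS.
Weak formulation: find u (satisfying any essential BC) such that ∫_0^7/2 u'(x) v'(x) dx = ∫_0^7/2 f v dx − 2·v(7/2) for all v ∈ V (Neumann data are natural BCs: they enter the RHS as boundary terms).
Substituting f(x) = -x^2 - x + 269/42, the right-hand side is ∫_0^7/2 (-x^2 - x + 269/42) v dx − 2·v(7/2).
Compatibility check (pure Neumann): taking v ≡ 1 ∈ V gives 0 = ∫_0^7/2 f dx + (-2) − (0), i.e. ∫_0^7/2 f dx must equal u'(0) − u'(7/2) = 2. Indeed ∫_0^7/2 (-x^2 - x + 269/42) dx = 2, so the data are compatible. The solution is then unique only up to an additive constant (fix it e.g. by requiring ∫_0^7/2 u dx = 0).


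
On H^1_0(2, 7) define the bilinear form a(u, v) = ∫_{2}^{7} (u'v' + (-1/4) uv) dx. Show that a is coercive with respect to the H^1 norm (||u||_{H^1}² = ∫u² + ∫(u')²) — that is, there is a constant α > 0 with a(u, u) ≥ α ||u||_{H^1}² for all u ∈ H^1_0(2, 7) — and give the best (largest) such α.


α = (-25/4 + π^2)/(π^2 + 25)

Coercivity of a(·,·) on H^1_0(2, 7) means a(u, u) ≥ α ||u||_{H^1}² for every u ∈ H^1_0.
The interval has length L = 5, and Poincaré/coercivity depend only on L. Here a(u, u) = ∫(u')² + (-1/4)·∫u².
Here c = -1/4 < 0 with |c| < (π/L)² = π^2/25, so coercivity still holds. The condition a(u,u) ≥ α||u||_{H^1}² reads (1−α)∫(u')² ≥ (α−c)∫u². Any admissible α is ≤ 1 (rapidly oscillating u have ∫u²/∫(u')² → 0), and α = 1 would force 0 ≥ (1−c)∫u², impossible since c < 1; so 1−α > 0. By the sharp Poincaré inequality on H^1_0 of an interval of length L, ∫(u')² ≥ (π/L)²∫u² with equality for the first sine mode sin(π(x−x₀)/L) (x₀ the left endpoint), so the inequality holds for all u iff (1−α)(π/L)² ≥ α − c, i.e. α ≤ ((π/L)² + c)/((π/L)² + 1) = (1 + c(L/π)²)/(1 + (L/π)²). (Direct route, valid since c ≤ 0: Poincaré gives c∫u² ≥ c(L/π)²∫(u')², so a(u,u) ≥ (1 + c(L/π)²)∫(u')², while ||u||_{H^1}² ≤ (1 + (L/π)²)∫(u')²; dividing yields the same α.) With (π/L)² = π^2/25 and c = -1/4, the largest admissible constant is α = ((π/L)² + c)/((π/L)² + 1).
Simplifying, α = (-25/4 + π^2)/(π^2 + 25).


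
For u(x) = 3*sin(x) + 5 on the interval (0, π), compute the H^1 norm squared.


||u||_{H^1(0,π)}^2 = 60 + 34*π

u'(x) = 3*cos(x).
Expand u² and (u')² and integrate term by term on (0, π), using: for integers n ≥ 1, ∫_0^π sin²(nx) dx = ∫_0^π cos²(nx) dx = π/2; for n ≠ n', ∫_0^π sin(nx)sin(n'x) dx = ∫_0^π cos(nx)cos(n'x) dx = 0; and by product-to-sum, ∫_0^π sin(nx)cos(n'x) dx = ½∫_0^π [sin((n+n')x) + sin((n−n')x)] dx, which is 0 when n+n' is even and 2n/(n²−n'²) when n+n' is odd (it need not vanish on (0, π)). For the constant mode: ∫_0^π 1 dx = π, ∫_0^π cos(nx) dx = 0, ∫_0^π sin(nx) dx = (1−(−1)^n)/n.
  u² squared terms: (5)²·∫1 dx = 25·π = 25*π;  (3)²·∫sin(x)² dx = 9·π/2 = 9*π/2.
  u² cross terms: 2·(5)·(3)·∫1·sin(x) dx = 30·(2) = 60.
  So ∫_0^π u² dx = 25*π + 9*π/2 + 60 = 60 + 59*π/2.
  (u')² squared terms: (3)²·∫cos(x)² dx = 9·π/2 = 9*π/2.
  So ∫_0^π (u')² dx = 9*π/2.
||u||_{H^1}^2 = (60 + 59*π/2) + (9*π/2) = 60 + 34*π.


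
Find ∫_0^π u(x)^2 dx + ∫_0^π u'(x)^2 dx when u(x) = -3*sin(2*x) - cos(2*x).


||u||_{H^1(0,π)}^2 = 25*π

u'(x) = 2*sin(2*x) - 6*cos(2*x).
Expand u² and (u')² and integrate term by term on (0, π), using: for integers n ≥ 1, ∫_0^π sin²(nx) dx = ∫_0^π cos²(nx) dx = π/2; for n ≠ n', ∫_0^π sin(nx)sin(n'x) dx = ∫_0^π cos(nx)cos(n'x) dx = 0; and by product-to-sum, ∫_0^π sin(nx)cos(n'x) dx = ½∫_0^π [sin((n+n')x) + sin((n−n')x)] dx, which is 0 when n+n' is even and 2n/(n²−n'²) when n+n' is odd (it need not vanish on (0, π)).
  u² squared terms: (-1)²·∫cos(2x)² dx = 1·π/2 = π/2;  (-3)²·∫sin(2x)² dx = 9·π/2 = 9*π/2.
  u² cross terms: 2·(-1)·(-3)·∫cos(2x)·sin(2x) dx = 6·(0) = 0.
  So ∫_0^π u² dx = π/2 + 9*π/2 + 0 = 5*π.
  (u')² squared terms: (-6)²·∫cos(2x)² dx = 36·π/2 = 18*π;  (2)²·∫sin(2x)² dx = 4·π/2 = 2*π.
  (u')² cross terms: 2·(-6)·(2)·∫cos(2x)·sin(2x) dx = -24·(0) = 0.
  So ∫_0^π (u')² dx = 18*π + 2*π + 0 = 20*π.
||u||_{H^1}^2 = (5*π) + (20*π) = 25*π.


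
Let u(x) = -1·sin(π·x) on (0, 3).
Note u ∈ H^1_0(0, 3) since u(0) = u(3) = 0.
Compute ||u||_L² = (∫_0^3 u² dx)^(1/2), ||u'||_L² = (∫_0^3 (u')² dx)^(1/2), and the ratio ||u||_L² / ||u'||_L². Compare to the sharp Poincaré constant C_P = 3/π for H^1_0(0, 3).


||u||_L² / ||u'||_L² = 1/π < C_P = 3/π.

u(x) = -1·sin(π·x), so u'(x) = -π*cos(π*x).
Writing u(x) = A·sin(kπx/L) with A = -1 and k = 3, use ∫_0^L sin²(kπx/L) dx = L/2 and ∫_0^L cos²(kπx/L) dx = L/2.
u² = 1·sin²(π·x) and (u')² = π^2·cos²(π·x), and each of sin², cos² integrates to L/2 = 3/2 over (0, 3).
∫_0^3 u² dx = 3/2, so ||u||_L² = sqrt(6)/2.
∫_0^3 (u')² dx = 3*π^2/2, so ||u'||_L² = sqrt(6)*π/2.
Ratio ||u||_L² / ||u'||_L² = 1/π.
Sharp Poincaré constant on H^1_0(0, 3) is C_P = L/π = 3/π, achieved by sin(π/3·x).
This is the k = 3 harmonic; the ratio L/(kπ) is strictly less than C_P = L/π, consistent with the sharp inequality ||u||_L² ≤ C_P ||u'||_L².


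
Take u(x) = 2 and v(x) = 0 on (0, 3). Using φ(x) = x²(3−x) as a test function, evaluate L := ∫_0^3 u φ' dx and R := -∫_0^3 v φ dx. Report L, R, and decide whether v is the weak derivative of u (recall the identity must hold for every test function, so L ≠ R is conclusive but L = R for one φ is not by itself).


LHS = 0, RHS = 0. Yes, v = u' weakly.

u(x) = 2, classical derivative u'(x) = 0.
φ(x) = x²(3−x), so φ'(x) = 3*x*(2 - x).
Note φ(0) = φ(3) = 0, so the boundary term u·φ vanishes.
LHS = ∫_0^3 u(x) φ'(x) dx = ∫_0^3 (-6*x^2 + 12*x) dx. Term by term:
  ∫_0^3 -6*x^2 dx = -54;  ∫_0^3 12*x dx = 54.
Sum: -54 + 54 = 0.
So LHS = 0.
∫_0^3 v(x) φ(x) dx = ∫_0^3 (0) dx. Term by term:
  ∫_0^3 0 dx = 0.
So RHS = -∫_0^3 v(x) φ(x) dx = 0.
LHS = RHS, so the identity holds for this test φ.
Moreover u is smooth here and v(x) = u'(x) = 0 pointwise, so the identity holds for every test function. Hence v is the weak derivative of u.


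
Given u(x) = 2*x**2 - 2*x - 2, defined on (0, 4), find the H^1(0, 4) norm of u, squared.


||u||_{H^1}^2 = 2656/5

The H^1 norm (squared) on an interval (0, L) is
  ||u||_{H^1}^2 = ∫_0^L u(x)^2 dx + ∫_0^L u'(x)^2 dx.
Compute u'(x) = 4*x - 2.
Then u(x)^2 = 4*x**4 - 8*x**3 - 4*x**2 + 8*x + 4 and u'(x)^2 = 16*x**2 - 16*x + 4.
Integrate each monomial from 0 to 4 using ∫_0^4 c·x^n dx = c·4^(n+1)/(n+1):
  ∫_0^4 u(x)^2 dx = ∫_0^4 (4*x^4 - 8*x^3 - 4*x^2 + 8*x + 4) dx. Term by term:
    ∫_0^4 4*x^4 dx = 4096/5;  ∫_0^4 -8*x^3 dx = -512;  ∫_0^4 -4*x^2 dx = -256/3;
    ∫_0^4 8*x dx = 64;  ∫_0^4 4 dx = 16.
  Sum: 4096/5 − 512 − 256/3 + 64 + 16 = 4528/15.
  ∫_0^4 u'(x)^2 dx = ∫_0^4 (16*x^2 - 16*x + 4) dx. Term by term:
    ∫_0^4 16*x^2 dx = 1024/3;  ∫_0^4 -16*x dx = -128;  ∫_0^4 4 dx = 16.
  Sum: 1024/3 − 128 + 16 = 688/3.
Adding: ||u||_{H^1}^2 = 4528/15 + 688/3 = 2656/5.


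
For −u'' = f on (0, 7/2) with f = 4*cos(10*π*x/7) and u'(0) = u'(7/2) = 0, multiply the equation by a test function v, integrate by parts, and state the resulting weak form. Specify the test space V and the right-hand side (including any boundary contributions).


V = H^1(0, 7/2) (no boundary constraint on v; u is determined up to an additive constant); weak form: ∫_0^7/2 u'v' dx = ∫_0^7/2 (4*cos(10*π*x/7)) v dx for all v ∈ V.

Multiply both sides by a test function v and integrate from 0 to 7/2:
  ∫_0^7/2 −u''(x) v(x) dx = ∫_0^7/2 f(x) v(x) dx.
Integrate the LHS by parts once:
  ∫_0^7/2 −u'' v dx = −[u'(x) v(x)]_0^7/2 + ∫_0^7/2 u'(x) v'(x) dx.
Thus ∫_0^7/2 u'(x) v'(x) dx = ∫_0^7/2 f(x) v(x) dx + [u'(x) v(x)]_0^7/2.
Choose V so that boundary terms are either known or forced to vanish.
u has homogeneous Neumann: u'(0) = u'(7/2) = 0. So [u' v]_0^7/2 = 0·v(7/2) − 0·v(0) = 0 for any v; take V = H^1(0, 7/2).
Weak formulation: find u (satisfying any essential BC) such that ∫_0^7/2 u'(x) v'(x) dx = ∫_0^7/2 f v dx for all v ∈ V (homogeneous Neumann, so boundary terms vanish).
Substituting f(x) = 4*cos(10*π*x/7), the right-hand side is ∫_0^7/2 (4*cos(10*π*x/7)) v dx.
Compatibility check (pure Neumann): taking v ≡ 1 ∈ V gives 0 = ∫_0^7/2 f dx + (0) − (0), i.e. ∫_0^7/2 f dx must equal u'(0) − u'(7/2) = 0. Indeed ∫_0^7/2 (4*cos(10*π*x/7)) dx = 0, so the data are compatible. The solution is then unique only up to an additive constant (fix it e.g. by requiring ∫_0^7/2 u dx = 0).


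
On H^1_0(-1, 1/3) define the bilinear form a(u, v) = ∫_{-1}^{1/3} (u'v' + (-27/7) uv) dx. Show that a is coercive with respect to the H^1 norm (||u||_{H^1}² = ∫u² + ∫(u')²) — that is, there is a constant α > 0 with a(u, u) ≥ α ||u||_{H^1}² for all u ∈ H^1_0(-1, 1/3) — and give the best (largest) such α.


α = 9*(-48 + 7*π^2)/(7*(16 + 9*π^2))

Coercivity of a(·,·) on H^1_0(-1, 1/3) means a(u, u) ≥ α ||u||_{H^1}² for every u ∈ H^1_0.
The interval has length L = 4/3, and Poincaré/coercivity depend only on L. Here a(u, u) = ∫(u')² + (-27/7)·∫u².
Here c = -27/7 < 0 with |c| < (π/L)² = 9*π^2/16, so coercivity still holds. The condition a(u,u) ≥ α||u||_{H^1}² reads (1−α)∫(u')² ≥ (α−c)∫u². Any admissible α is ≤ 1 (rapidly oscillating u have ∫u²/∫(u')² → 0), and α = 1 would force 0 ≥ (1−c)∫u², impossible since c < 1; so 1−α > 0. By the sharp Poincaré inequality on H^1_0 of an interval of length L, ∫(u')² ≥ (π/L)²∫u² with equality for the first sine mode sin(π(x−x₀)/L) (x₀ the left endpoint), so the inequality holds for all u iff (1−α)(π/L)² ≥ α − c, i.e. α ≤ ((π/L)² + c)/((π/L)² + 1) = (1 + c(L/π)²)/(1 + (L/π)²). (Direct route, valid since c ≤ 0: Poincaré gives c∫u² ≥ c(L/π)²∫(u')², so a(u,u) ≥ (1 + c(L/π)²)∫(u')², while ||u||_{H^1}² ≤ (1 + (L/π)²)∫(u')²; dividing yields the same α.) With (π/L)² = 9*π^2/16 and c = -27/7, the largest admissible constant is α = ((π/L)² + c)/((π/L)² + 1).
Simplifying, α = 9*(-48 + 7*π^2)/(7*(16 + 9*π^2)).
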